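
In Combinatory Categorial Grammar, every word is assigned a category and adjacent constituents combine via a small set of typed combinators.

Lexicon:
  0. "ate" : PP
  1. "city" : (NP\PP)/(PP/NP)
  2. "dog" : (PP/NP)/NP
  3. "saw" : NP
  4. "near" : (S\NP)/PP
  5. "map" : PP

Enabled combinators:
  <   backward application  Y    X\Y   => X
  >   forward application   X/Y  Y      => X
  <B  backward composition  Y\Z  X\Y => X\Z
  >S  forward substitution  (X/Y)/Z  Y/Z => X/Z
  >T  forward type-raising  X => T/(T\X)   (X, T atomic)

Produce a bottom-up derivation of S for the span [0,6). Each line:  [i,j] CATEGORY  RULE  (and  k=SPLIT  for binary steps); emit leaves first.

[0,6] S   <
  [0,4] NP   >
    [0,1] NP/(NP\PP)   >T
      [0,1] "ate" : PP
    [1,4] NP\PP   >
      [1,2] "city" : (NP\PP)/(PP/NP)
      [2,4] PP/NP   >
        [2,3] "dog" : (PP/NP)/NP
        [3,4] "saw" : NP
  [4,6] S\NP   >
    [4,5] "near" : (S\NP)/PP
    [5,6] "map" : PP

[0,1] PP  lex  "ate"
[0,1] NP/(NP\PP)  >T
[1,2] (NP\PP)/(PP/NP)  lex  "city"
[2,3] (PP/NP)/NP  lex  "dog"
[3,4] NP  lex  "saw"
[2,4] PP/NP  >  k=3
[1,4] NP\PP  >  k=2
[0,4] NP  >  k=1
[4,5] (S\NP)/PP  lex  "near"
[5,6] PP  lex  "map"
[4,6] S\NP  >  k=5
[0,6] S  <  k=4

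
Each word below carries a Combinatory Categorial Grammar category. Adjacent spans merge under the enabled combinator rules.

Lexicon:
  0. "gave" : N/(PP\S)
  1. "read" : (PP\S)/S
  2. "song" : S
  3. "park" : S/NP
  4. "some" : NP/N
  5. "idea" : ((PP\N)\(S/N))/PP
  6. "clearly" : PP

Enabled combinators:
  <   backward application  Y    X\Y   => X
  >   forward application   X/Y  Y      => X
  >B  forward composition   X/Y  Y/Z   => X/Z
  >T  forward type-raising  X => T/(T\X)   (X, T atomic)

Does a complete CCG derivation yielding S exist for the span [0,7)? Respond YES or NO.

NO

N/(PP\S) (PP\S)/S S S/NP NP/N ((PP\N)\(S/N))/PP PP
CKY chart[0,7] = {N/(N\PP), NP/(NP\PP), PP, PP/(PP\PP), S/(S\PP)}; S ∉ chart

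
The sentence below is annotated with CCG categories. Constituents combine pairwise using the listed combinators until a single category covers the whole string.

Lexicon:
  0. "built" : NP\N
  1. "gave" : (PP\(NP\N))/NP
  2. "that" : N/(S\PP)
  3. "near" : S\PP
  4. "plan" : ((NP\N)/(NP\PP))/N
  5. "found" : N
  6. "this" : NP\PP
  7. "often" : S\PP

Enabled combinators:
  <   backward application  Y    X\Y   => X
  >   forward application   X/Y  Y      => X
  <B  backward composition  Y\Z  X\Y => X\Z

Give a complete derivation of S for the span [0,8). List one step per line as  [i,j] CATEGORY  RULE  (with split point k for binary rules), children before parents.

[0,1] NP\N  lex  "built"
[1,2] (PP\(NP\N))/NP  lex  "gave"
[2,3] N/(S\PP)  lex  "that"
[3,4] S\PP  lex  "near"
[2,4] N  >  k=3
[4,5] ((NP\N)/(NP\PP))/N  lex  "plan"
[5,6] N  lex  "found"
[4,6] (NP\N)/(NP\PP)  >  k=5
[6,7] NP\PP  lex  "this"
[4,7] NP\N  >  k=6
[2,7] NP  <  k=4
[1,7] PP\(NP\N)  >  k=2
[0,7] PP  <  k=1
[7,8] S\PP  lex  "often"
[0,8] S  <  k=7

[0,8] S   <
  [0,7] PP   <
    [0,1] "built" : NP\N
    [1,7] PP\(NP\N)   >
      [1,2] "gave" : (PP\(NP\N))/NP
      [2,7] NP   <
        [2,4] N   >
          [2,3] "that" : N/(S\PP)
          [3,4] "near" : S\PP
        [4,7] NP\N   >
          [4,6] (NP\N)/(NP\PP)   >
            [4,5] "plan" : ((NP\N)/(NP\PP))/N
            [5,6] "found" : N
          [6,7] "this" : NP\PP
  [7,8] "often" : S\PP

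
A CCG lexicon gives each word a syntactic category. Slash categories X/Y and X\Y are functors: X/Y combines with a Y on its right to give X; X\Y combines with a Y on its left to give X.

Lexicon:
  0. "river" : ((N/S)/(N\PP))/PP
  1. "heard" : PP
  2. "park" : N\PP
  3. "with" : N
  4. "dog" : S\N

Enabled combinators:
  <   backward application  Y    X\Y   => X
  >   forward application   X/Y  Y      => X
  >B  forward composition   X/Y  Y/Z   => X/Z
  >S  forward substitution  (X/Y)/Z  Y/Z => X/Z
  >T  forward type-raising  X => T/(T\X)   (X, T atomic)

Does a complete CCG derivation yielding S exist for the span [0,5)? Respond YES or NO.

((N/S)/(N\PP))/PP PP N\PP N S\N
CKY chart[0,5] = {N, N/(N\N), N/(S\S), NP/(NP\N), PP/(PP\N), S/(S\N)}; S ∉ chart

NO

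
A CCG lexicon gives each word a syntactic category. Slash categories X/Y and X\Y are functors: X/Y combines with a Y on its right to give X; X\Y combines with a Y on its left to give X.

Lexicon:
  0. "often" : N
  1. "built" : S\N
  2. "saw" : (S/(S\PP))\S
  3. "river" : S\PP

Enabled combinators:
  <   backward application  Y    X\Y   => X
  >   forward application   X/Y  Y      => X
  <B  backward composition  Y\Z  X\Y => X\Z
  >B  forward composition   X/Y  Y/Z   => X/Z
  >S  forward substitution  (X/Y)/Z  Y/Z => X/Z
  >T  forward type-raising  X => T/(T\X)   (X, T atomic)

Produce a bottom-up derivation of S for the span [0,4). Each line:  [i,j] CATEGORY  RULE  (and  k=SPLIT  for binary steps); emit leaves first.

[0,4] S   >
  [0,3] S/(S\PP)   <
    [0,2] S   <
      [0,1] "often" : N
      [1,2] "built" : S\N
    [2,3] "saw" : (S/(S\PP))\S
  [3,4] "river" : S\PP

[0,1] N  lex  "often"
[1,2] S\N  lex  "built"
[0,2] S  <  k=1
[2,3] (S/(S\PP))\S  lex  "saw"
[0,3] S/(S\PP)  <  k=2
[3,4] S\PP  lex  "river"
[0,4] S  >  k=3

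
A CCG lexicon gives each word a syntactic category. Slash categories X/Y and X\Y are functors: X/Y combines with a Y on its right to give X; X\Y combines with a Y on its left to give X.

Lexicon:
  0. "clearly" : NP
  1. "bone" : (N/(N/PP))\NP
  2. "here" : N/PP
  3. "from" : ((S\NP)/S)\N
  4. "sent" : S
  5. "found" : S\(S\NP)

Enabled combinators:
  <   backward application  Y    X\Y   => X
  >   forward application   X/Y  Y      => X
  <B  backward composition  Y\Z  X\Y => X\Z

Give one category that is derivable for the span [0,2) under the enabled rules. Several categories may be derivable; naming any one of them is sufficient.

[0,6] S   <
  [0,5] S\NP   >
    [0,4] (S\NP)/S   <
      [0,3] N   >
        [0,2] N/(N/PP)   <
          [0,1] "clearly" : NP
          [1,2] "bone" : (N/(N/PP))\NP
        [2,3] "here" : N/PP
      [3,4] "from" : ((S\NP)/S)\N
    [4,5] "sent" : S
  [5,6] "found" : S\(S\NP)

N/(N/PP)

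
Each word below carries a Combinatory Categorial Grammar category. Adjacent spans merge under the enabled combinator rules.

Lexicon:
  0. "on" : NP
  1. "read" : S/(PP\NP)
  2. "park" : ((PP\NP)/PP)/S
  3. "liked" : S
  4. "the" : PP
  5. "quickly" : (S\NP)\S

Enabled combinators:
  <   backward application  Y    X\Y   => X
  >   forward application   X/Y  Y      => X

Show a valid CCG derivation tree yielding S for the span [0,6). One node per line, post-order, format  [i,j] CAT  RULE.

[0,6] S   <
  [0,1] "on" : NP
  [1,6] S\NP   <
    [1,5] S   >
      [1,2] "read" : S/(PP\NP)
      [2,5] PP\NP   >
        [2,4] (PP\NP)/PP   >
          [2,3] "park" : ((PP\NP)/PP)/S
          [3,4] "liked" : S
        [4,5] "the" : PP
    [5,6] "quickly" : (S\NP)\S

[0,1] NP  lex  "on"
[1,2] S/(PP\NP)  lex  "read"
[2,3] ((PP\NP)/PP)/S  lex  "park"
[3,4] S  lex  "liked"
[2,4] (PP\NP)/PP  >  k=3
[4,5] PP  lex  "the"
[2,5] PP\NP  >  k=4
[1,5] S  >  k=2
[5,6] (S\NP)\S  lex  "quickly"
[1,6] S\NP  <  k=5
[0,6] S  <  k=1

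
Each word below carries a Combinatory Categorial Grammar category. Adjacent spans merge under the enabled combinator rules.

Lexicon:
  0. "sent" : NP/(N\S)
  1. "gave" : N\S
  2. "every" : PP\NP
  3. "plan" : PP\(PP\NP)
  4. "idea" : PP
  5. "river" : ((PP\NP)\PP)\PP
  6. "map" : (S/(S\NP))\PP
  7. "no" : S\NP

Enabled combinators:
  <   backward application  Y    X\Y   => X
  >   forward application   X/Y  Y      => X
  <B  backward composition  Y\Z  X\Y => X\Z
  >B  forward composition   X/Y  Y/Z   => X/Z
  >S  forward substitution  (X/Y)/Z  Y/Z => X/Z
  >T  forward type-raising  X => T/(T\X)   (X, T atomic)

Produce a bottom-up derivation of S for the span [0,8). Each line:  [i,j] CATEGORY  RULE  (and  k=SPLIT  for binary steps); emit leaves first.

[0,8] S   >
  [0,7] S/(S\NP)   <
    [0,6] PP   <
      [0,2] NP   >
        [0,1] "sent" : NP/(N\S)
        [1,2] "gave" : N\S
      [2,6] PP\NP   <
        [2,4] PP   <
          [2,3] "every" : PP\NP
          [3,4] "plan" : PP\(PP\NP)
        [4,6] (PP\NP)\PP   <
          [4,5] "idea" : PP
          [5,6] "river" : ((PP\NP)\PP)\PP
    [6,7] "map" : (S/(S\NP))\PP
  [7,8] "no" : S\NP

[0,1] NP/(N\S)  lex  "sent"
[1,2] N\S  lex  "gave"
[0,2] NP  >  k=1
[2,3] PP\NP  lex  "every"
[3,4] PP\(PP\NP)  lex  "plan"
[2,4] PP  <  k=3
[4,5] PP  lex  "idea"
[5,6] ((PP\NP)\PP)\PP  lex  "river"
[4,6] (PP\NP)\PP  <  k=5
[2,6] PP\NP  <  k=4
[0,6] PP  <  k=2
[6,7] (S/(S\NP))\PP  lex  "map"
[0,7] S/(S\NP)  <  k=6
[7,8] S\NP  lex  "no"
[0,8] S  >  k=7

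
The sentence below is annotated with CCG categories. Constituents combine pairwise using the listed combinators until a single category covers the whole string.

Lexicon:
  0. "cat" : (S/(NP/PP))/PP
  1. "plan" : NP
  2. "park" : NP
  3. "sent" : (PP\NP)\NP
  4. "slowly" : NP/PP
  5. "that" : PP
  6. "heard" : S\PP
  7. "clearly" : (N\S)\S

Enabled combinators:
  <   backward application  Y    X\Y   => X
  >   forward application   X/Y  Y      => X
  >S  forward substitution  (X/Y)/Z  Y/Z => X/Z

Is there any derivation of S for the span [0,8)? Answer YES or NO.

(S/(NP/PP))/PP NP NP (PP\NP)\NP NP/PP PP S\PP (N\S)\S
CKY chart[0,8] = {N}; S ∉ chart

NO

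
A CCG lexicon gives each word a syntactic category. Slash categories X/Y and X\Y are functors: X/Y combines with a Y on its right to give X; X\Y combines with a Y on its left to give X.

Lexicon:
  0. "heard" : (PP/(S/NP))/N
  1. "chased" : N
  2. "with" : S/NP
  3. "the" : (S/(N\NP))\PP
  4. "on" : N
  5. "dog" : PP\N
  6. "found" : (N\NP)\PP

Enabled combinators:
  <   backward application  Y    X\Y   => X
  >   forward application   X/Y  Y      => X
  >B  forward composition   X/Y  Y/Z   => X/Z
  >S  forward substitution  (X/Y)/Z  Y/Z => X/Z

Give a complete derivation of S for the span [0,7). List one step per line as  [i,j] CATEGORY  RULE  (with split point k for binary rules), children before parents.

[0,7] S   >
  [0,4] S/(N\NP)   <
    [0,3] PP   >
      [0,2] PP/(S/NP)   >
        [0,1] "heard" : (PP/(S/NP))/N
        [1,2] "chased" : N
      [2,3] "with" : S/NP
    [3,4] "the" : (S/(N\NP))\PP
  [4,7] N\NP   <
    [4,6] PP   <
      [4,5] "on" : N
      [5,6] "dog" : PP\N
    [6,7] "found" : (N\NP)\PP

[0,1] (PP/(S/NP))/N  lex  "heard"
[1,2] N  lex  "chased"
[0,2] PP/(S/NP)  >  k=1
[2,3] S/NP  lex  "with"
[0,3] PP  >  k=2
[3,4] (S/(N\NP))\PP  lex  "the"
[0,4] S/(N\NP)  <  k=3
[4,5] N  lex  "on"
[5,6] PP\N  lex  "dog"
[4,6] PP  <  k=5
[6,7] (N\NP)\PP  lex  "found"
[4,7] N\NP  <  k=6
[0,7] S  >  k=4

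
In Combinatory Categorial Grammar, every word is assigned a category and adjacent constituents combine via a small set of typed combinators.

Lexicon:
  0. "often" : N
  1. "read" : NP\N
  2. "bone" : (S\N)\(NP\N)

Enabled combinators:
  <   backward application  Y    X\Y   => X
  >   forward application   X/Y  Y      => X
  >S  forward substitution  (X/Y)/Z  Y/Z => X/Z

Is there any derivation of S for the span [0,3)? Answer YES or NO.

YES

[0,3] S   <
  [0,1] "often" : N
  [1,3] S\N   <
    [1,2] "read" : NP\N
    [2,3] "bone" : (S\N)\(NP\N)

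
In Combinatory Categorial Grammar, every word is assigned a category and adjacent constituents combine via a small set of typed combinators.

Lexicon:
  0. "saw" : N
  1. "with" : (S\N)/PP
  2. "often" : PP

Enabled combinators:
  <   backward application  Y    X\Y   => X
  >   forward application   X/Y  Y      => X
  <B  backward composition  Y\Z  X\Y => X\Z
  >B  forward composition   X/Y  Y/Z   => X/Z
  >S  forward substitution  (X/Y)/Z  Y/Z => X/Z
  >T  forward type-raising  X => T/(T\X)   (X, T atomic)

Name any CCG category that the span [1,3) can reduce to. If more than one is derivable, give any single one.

S\N

[0,3] S   >
  [0,1] S/(S\N)   >T
    [0,1] "saw" : N
  [1,3] S\N   >
    [1,2] "with" : (S\N)/PP
    [2,3] "often" : PP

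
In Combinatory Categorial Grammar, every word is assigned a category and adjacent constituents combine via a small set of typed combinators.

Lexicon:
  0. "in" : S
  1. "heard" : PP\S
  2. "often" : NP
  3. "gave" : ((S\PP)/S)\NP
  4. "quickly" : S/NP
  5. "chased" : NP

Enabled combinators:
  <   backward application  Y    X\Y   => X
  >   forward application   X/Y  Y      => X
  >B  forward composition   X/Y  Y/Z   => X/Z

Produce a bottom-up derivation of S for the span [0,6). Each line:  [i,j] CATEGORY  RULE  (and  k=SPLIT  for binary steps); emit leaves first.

[0,1] S  lex  "in"
[1,2] PP\S  lex  "heard"
[0,2] PP  <  k=1
[2,3] NP  lex  "often"
[3,4] ((S\PP)/S)\NP  lex  "gave"
[2,4] (S\PP)/S  <  k=3
[4,5] S/NP  lex  "quickly"
[5,6] NP  lex  "chased"
[4,6] S  >  k=5
[2,6] S\PP  >  k=4
[0,6] S  <  k=2

[0,6] S   <
  [0,2] PP   <
    [0,1] "in" : S
    [1,2] "heard" : PP\S
  [2,6] S\PP   >
    [2,4] (S\PP)/S   <
      [2,3] "often" : NP
      [3,4] "gave" : ((S\PP)/S)\NP
    [4,6] S   >
      [4,5] "quickly" : S/NP
      [5,6] "chased" : NP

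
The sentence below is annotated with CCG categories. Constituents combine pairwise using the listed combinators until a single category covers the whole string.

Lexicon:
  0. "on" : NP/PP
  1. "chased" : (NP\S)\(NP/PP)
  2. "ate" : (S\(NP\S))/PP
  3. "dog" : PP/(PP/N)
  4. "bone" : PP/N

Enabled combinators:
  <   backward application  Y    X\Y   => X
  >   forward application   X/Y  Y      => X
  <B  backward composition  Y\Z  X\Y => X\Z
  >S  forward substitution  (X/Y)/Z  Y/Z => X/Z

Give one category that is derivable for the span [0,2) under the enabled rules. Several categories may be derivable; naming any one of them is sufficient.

NP\S

[0,5] S   <
  [0,2] NP\S   <
    [0,1] "on" : NP/PP
    [1,2] "chased" : (NP\S)\(NP/PP)
  [2,5] S\(NP\S)   >
    [2,3] "ate" : (S\(NP\S))/PP
    [3,5] PP   >
      [3,4] "dog" : PP/(PP/N)
      [4,5] "bone" : PP/N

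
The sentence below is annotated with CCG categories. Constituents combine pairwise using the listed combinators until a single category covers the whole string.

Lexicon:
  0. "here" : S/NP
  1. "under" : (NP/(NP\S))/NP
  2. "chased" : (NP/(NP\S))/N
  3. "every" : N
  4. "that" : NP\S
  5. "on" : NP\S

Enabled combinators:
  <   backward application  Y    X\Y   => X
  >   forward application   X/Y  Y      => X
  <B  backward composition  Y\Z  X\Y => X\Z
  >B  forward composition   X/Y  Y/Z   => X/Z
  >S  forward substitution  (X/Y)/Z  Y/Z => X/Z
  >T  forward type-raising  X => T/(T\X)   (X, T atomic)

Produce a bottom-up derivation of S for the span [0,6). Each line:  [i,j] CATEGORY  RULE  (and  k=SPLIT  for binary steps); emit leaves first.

[0,6] S   >
  [0,1] "here" : S/NP
  [1,6] NP   >
    [1,5] NP/(NP\S)   >
      [1,2] "under" : (NP/(NP\S))/NP
      [2,5] NP   >
        [2,4] NP/(NP\S)   >
          [2,3] "chased" : (NP/(NP\S))/N
          [3,4] "every" : N
        [4,5] "that" : NP\S
    [5,6] "on" : NP\S

[0,1] S/NP  lex  "here"
[1,2] (NP/(NP\S))/NP  lex  "under"
[2,3] (NP/(NP\S))/N  lex  "chased"
[3,4] N  lex  "every"
[2,4] NP/(NP\S)  >  k=3
[4,5] NP\S  lex  "that"
[2,5] NP  >  k=4
[1,5] NP/(NP\S)  >  k=2
[5,6] NP\S  lex  "on"
[1,6] NP  >  k=5
[0,6] S  >  k=1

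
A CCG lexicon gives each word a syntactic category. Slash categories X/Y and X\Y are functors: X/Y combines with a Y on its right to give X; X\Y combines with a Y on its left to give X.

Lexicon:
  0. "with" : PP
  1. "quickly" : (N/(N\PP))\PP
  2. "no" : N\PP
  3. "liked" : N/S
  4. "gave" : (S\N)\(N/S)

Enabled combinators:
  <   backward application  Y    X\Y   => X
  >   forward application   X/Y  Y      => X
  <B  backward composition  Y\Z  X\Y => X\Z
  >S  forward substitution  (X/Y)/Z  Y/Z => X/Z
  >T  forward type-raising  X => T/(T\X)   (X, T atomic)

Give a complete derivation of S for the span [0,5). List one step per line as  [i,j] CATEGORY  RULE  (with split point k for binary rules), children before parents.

[0,5] S   <
  [0,3] N   >
    [0,2] N/(N\PP)   <
      [0,1] "with" : PP
      [1,2] "quickly" : (N/(N\PP))\PP
    [2,3] "no" : N\PP
  [3,5] S\N   <
    [3,4] "liked" : N/S
    [4,5] "gave" : (S\N)\(N/S)

[0,1] PP  lex  "with"
[1,2] (N/(N\PP))\PP  lex  "quickly"
[0,2] N/(N\PP)  <  k=1
[2,3] N\PP  lex  "no"
[0,3] N  >  k=2
[3,4] N/S  lex  "liked"
[4,5] (S\N)\(N/S)  lex  "gave"
[3,5] S\N  <  k=4
[0,5] S  <  k=3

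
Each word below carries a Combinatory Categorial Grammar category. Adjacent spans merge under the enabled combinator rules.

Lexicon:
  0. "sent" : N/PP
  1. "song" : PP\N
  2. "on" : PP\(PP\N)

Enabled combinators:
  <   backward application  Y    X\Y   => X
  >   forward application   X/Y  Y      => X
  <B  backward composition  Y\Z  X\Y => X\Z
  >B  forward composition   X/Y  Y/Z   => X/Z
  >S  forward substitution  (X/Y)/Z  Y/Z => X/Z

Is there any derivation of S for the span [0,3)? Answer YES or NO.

NO

N/PP PP\N PP\(PP\N)
CKY chart[0,3] = {N}; S ∉ chart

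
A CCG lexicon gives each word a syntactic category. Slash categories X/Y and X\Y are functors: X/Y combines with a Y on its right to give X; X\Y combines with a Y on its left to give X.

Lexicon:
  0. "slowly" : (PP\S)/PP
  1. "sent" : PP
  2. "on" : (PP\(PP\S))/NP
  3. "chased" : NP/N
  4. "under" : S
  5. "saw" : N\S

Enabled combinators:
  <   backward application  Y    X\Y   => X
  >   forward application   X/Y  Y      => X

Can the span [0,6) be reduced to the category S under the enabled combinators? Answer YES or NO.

NO

(PP\S)/PP PP (PP\(PP\S))/NP NP/N S N\S
CKY chart[0,6] = {PP}; S ∉ chart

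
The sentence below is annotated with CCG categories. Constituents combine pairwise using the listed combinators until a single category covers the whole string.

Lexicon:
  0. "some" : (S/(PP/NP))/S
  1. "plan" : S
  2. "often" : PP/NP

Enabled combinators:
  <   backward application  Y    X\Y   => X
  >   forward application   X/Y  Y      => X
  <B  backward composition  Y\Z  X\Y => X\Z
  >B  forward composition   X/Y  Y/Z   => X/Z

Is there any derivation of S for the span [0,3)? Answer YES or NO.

[0,3] S   >
  [0,2] S/(PP/NP)   >
    [0,1] "some" : (S/(PP/NP))/S
    [1,2] "plan" : S
  [2,3] "often" : PP/NP

YES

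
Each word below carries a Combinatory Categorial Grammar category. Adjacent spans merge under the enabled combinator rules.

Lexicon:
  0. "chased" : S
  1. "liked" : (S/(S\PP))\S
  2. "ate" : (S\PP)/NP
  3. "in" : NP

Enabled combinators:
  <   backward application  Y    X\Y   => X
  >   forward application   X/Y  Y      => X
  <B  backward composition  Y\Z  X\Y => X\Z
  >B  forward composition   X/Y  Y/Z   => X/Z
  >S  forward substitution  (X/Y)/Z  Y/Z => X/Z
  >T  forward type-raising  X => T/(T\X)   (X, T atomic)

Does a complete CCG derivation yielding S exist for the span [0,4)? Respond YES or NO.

YES

[0,4] S   >
  [0,2] S/(S\PP)   <
    [0,1] "chased" : S
    [1,2] "liked" : (S/(S\PP))\S
  [2,4] S\PP   >
    [2,3] "ate" : (S\PP)/NP
    [3,4] "in" : NP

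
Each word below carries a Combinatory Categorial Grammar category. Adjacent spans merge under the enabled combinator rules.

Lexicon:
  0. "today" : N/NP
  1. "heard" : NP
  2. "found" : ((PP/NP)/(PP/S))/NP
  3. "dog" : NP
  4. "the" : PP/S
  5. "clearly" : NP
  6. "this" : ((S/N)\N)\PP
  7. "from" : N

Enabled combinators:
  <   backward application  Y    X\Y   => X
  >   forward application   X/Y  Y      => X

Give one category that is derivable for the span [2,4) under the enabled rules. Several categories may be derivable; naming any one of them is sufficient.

[0,8] S   >
  [0,7] S/N   <
    [0,2] N   >
      [0,1] "today" : N/NP
      [1,2] "heard" : NP
    [2,7] (S/N)\N   <
      [2,6] PP   >
        [2,5] PP/NP   >
          [2,4] (PP/NP)/(PP/S)   >
            [2,3] "found" : ((PP/NP)/(PP/S))/NP
            [3,4] "dog" : NP
          [4,5] "the" : PP/S
        [5,6] "clearly" : NP
      [6,7] "this" : ((S/N)\N)\PP
  [7,8] "from" : N

(PP/NP)/(PP/S)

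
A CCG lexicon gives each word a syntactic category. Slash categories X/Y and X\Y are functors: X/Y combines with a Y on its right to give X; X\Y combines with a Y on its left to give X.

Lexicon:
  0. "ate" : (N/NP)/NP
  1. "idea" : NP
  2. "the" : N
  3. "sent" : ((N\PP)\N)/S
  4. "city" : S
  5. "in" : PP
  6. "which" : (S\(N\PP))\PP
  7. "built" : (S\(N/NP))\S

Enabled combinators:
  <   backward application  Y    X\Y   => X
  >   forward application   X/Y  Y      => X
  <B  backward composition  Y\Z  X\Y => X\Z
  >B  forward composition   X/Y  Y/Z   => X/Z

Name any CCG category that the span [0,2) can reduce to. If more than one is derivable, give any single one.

[0,8] S   <
  [0,2] N/NP   >
    [0,1] "ate" : (N/NP)/NP
    [1,2] "idea" : NP
  [2,8] S\(N/NP)   <
    [2,7] S   <
      [2,5] N\PP   <
        [2,3] "the" : N
        [3,5] (N\PP)\N   >
          [3,4] "sent" : ((N\PP)\N)/S
          [4,5] "city" : S
      [5,7] S\(N\PP)   <
        [5,6] "in" : PP
        [6,7] "which" : (S\(N\PP))\PP
    [7,8] "built" : (S\(N/NP))\S

N/NP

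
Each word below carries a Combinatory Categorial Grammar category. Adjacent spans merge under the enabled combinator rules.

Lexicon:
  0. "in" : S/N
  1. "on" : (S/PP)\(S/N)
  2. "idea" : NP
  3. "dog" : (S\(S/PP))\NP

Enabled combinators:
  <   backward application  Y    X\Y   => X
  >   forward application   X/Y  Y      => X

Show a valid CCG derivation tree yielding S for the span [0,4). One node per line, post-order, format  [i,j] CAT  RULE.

[0,4] S   <
  [0,2] S/PP   <
    [0,1] "in" : S/N
    [1,2] "on" : (S/PP)\(S/N)
  [2,4] S\(S/PP)   <
    [2,3] "idea" : NP
    [3,4] "dog" : (S\(S/PP))\NP

[0,1] S/N  lex  "in"
[1,2] (S/PP)\(S/N)  lex  "on"
[0,2] S/PP  <  k=1
[2,3] NP  lex  "idea"
[3,4] (S\(S/PP))\NP  lex  "dog"
[2,4] S\(S/PP)  <  k=3
[0,4] S  <  k=2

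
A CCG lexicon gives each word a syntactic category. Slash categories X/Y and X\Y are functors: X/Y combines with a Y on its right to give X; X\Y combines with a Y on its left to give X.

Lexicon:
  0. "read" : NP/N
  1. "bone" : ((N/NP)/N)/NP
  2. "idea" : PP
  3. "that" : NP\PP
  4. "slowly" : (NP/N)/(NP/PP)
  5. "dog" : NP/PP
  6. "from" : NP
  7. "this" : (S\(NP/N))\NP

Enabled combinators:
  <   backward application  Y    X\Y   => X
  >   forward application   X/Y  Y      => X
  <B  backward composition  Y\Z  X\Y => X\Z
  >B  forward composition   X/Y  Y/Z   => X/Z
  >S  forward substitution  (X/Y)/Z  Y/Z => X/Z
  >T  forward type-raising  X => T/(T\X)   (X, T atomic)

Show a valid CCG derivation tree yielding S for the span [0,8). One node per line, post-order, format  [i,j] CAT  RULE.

[0,8] S   <
  [0,6] NP/N   >B
    [0,1] "read" : NP/N
    [1,6] N/N   >S
      [1,4] (N/NP)/N   >
        [1,2] "bone" : ((N/NP)/N)/NP
        [2,4] NP   <
          [2,3] "idea" : PP
          [3,4] "that" : NP\PP
      [4,6] NP/N   >
        [4,5] "slowly" : (NP/N)/(NP/PP)
        [5,6] "dog" : NP/PP
  [6,8] S\(NP/N)   <
    [6,7] "from" : NP
    [7,8] "this" : (S\(NP/N))\NP

[0,1] NP/N  lex  "read"
[1,2] ((N/NP)/N)/NP  lex  "bone"
[2,3] PP  lex  "idea"
[3,4] NP\PP  lex  "that"
[2,4] NP  <  k=3
[1,4] (N/NP)/N  >  k=2
[4,5] (NP/N)/(NP/PP)  lex  "slowly"
[5,6] NP/PP  lex  "dog"
[4,6] NP/N  >  k=5
[1,6] N/N  >S  k=4
[0,6] NP/N  >B  k=1
[6,7] NP  lex  "from"
[7,8] (S\(NP/N))\NP  lex  "this"
[6,8] S\(NP/N)  <  k=7
[0,8] S  <  k=6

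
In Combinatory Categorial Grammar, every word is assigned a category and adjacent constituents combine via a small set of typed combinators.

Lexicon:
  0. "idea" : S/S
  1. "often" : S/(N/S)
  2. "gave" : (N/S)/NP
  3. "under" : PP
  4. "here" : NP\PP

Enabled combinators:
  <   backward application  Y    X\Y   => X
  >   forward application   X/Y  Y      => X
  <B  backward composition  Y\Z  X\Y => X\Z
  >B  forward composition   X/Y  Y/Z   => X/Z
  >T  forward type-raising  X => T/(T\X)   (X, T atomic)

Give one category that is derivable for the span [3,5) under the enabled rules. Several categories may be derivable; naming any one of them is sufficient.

[0,5] S   >
  [0,3] S/NP   >B
    [0,1] "idea" : S/S
    [1,3] S/NP   >B
      [1,2] "often" : S/(N/S)
      [2,3] "gave" : (N/S)/NP
  [3,5] NP   <
    [3,4] "under" : PP
    [4,5] "here" : NP\PP

NP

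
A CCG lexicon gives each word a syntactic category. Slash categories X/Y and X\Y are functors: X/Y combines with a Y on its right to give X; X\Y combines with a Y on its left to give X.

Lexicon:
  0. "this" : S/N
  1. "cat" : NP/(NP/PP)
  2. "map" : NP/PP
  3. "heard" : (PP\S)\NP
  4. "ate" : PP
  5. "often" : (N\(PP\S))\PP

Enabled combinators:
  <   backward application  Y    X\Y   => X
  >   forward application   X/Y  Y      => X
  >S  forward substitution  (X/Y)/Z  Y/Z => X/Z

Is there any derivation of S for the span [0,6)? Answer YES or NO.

[0,6] S   >
  [0,1] "this" : S/N
  [1,6] N   <
    [1,4] PP\S   <
      [1,3] NP   >
        [1,2] "cat" : NP/(NP/PP)
        [2,3] "map" : NP/PP
      [3,4] "heard" : (PP\S)\NP
    [4,6] N\(PP\S)   <
      [4,5] "ate" : PP
      [5,6] "often" : (N\(PP\S))\PP

YES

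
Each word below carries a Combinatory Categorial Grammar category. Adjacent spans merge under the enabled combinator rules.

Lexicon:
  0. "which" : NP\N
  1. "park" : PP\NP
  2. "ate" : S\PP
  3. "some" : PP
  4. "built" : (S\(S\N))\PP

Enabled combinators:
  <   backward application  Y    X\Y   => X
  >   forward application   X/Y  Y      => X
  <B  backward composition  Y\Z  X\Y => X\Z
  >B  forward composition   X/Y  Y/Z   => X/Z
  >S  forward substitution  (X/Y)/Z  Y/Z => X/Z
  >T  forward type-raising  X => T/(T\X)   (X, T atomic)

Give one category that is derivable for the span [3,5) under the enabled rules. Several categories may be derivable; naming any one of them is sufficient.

[0,5] S   <
  [0,3] S\N   <B
    [0,1] "which" : NP\N
    [1,3] S\NP   <B
      [1,2] "park" : PP\NP
      [2,3] "ate" : S\PP
  [3,5] S\(S\N)   <
    [3,4] "some" : PP
    [4,5] "built" : (S\(S\N))\PP

S\(S\N)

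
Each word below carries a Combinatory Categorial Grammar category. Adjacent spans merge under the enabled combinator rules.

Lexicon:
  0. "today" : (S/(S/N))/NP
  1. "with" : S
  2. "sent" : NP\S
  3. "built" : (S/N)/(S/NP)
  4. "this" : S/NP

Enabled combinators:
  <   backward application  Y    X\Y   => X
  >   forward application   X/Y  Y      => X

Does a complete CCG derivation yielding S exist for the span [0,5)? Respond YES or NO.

YES

[0,5] S   >
  [0,3] S/(S/N)   >
    [0,1] "today" : (S/(S/N))/NP
    [1,3] NP   <
      [1,2] "with" : S
      [2,3] "sent" : NP\S
  [3,5] S/N   >
    [3,4] "built" : (S/N)/(S/NP)
    [4,5] "this" : S/NP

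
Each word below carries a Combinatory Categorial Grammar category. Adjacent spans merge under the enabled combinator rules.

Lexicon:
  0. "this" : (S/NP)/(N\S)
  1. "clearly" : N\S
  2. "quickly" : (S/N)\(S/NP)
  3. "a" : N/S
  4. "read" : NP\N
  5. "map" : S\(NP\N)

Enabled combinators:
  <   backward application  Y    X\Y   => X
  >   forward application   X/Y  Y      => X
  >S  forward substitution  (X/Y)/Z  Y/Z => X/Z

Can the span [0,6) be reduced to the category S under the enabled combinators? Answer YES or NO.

[0,6] S   >
  [0,3] S/N   <
    [0,2] S/NP   >
      [0,1] "this" : (S/NP)/(N\S)
      [1,2] "clearly" : N\S
    [2,3] "quickly" : (S/N)\(S/NP)
  [3,6] N   >
    [3,4] "a" : N/S
    [4,6] S   <
      [4,5] "read" : NP\N
      [5,6] "map" : S\(NP\N)

YES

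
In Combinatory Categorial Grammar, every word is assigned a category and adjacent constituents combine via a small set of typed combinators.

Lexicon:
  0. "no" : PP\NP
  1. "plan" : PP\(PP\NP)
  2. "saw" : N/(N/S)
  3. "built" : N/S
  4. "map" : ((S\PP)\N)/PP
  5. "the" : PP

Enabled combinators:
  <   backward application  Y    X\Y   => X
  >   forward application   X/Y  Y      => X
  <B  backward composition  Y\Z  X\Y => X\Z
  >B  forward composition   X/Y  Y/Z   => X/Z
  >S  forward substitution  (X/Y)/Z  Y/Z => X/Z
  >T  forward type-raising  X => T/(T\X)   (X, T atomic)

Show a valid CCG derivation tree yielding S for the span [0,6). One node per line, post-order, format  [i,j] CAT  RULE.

[0,6] S   <
  [0,2] PP   <
    [0,1] "no" : PP\NP
    [1,2] "plan" : PP\(PP\NP)
  [2,6] S\PP   <
    [2,4] N   >
      [2,3] "saw" : N/(N/S)
      [3,4] "built" : N/S
    [4,6] (S\PP)\N   >
      [4,5] "map" : ((S\PP)\N)/PP
      [5,6] "the" : PP

[0,1] PP\NP  lex  "no"
[1,2] PP\(PP\NP)  lex  "plan"
[0,2] PP  <  k=1
[2,3] N/(N/S)  lex  "saw"
[3,4] N/S  lex  "built"
[2,4] N  >  k=3
[4,5] ((S\PP)\N)/PP  lex  "map"
[5,6] PP  lex  "the"
[4,6] (S\PP)\N  >  k=5
[2,6] S\PP  <  k=4
[0,6] S  <  k=2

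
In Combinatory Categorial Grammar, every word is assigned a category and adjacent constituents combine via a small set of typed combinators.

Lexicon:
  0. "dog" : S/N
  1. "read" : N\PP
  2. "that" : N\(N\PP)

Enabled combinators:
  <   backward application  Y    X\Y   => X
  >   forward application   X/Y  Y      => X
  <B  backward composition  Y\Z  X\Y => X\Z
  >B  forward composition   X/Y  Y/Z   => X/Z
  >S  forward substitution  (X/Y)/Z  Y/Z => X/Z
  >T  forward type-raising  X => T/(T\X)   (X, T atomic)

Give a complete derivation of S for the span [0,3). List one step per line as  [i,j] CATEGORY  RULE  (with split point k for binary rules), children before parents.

[0,3] S   >
  [0,1] "dog" : S/N
  [1,3] N   <
    [1,2] "read" : N\PP
    [2,3] "that" : N\(N\PP)

[0,1] S/N  lex  "dog"
[1,2] N\PP  lex  "read"
[2,3] N\(N\PP)  lex  "that"
[1,3] N  <  k=2
[0,3] S  >  k=1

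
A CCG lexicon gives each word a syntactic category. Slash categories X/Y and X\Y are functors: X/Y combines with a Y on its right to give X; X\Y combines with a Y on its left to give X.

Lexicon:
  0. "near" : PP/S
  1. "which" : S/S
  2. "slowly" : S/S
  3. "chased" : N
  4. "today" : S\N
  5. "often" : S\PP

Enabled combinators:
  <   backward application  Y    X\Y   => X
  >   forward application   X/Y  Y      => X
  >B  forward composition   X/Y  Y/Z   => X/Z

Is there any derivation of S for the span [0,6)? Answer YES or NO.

YES

[0,6] S   <
  [0,5] PP   >
    [0,3] PP/S   >B
      [0,2] PP/S   >B
        [0,1] "near" : PP/S
        [1,2] "which" : S/S
      [2,3] "slowly" : S/S
    [3,5] S   <
      [3,4] "chased" : N
      [4,5] "today" : S\N
  [5,6] "often" : S\PP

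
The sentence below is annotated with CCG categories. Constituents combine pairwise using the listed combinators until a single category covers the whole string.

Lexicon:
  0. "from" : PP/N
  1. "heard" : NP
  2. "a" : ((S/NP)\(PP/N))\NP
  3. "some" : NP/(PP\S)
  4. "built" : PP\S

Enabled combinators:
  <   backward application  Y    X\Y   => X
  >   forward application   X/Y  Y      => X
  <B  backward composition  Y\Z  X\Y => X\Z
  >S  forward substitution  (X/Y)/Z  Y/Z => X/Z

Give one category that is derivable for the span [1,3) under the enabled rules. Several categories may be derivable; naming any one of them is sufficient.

(S/NP)\(PP/N)

[0,5] S   >
  [0,3] S/NP   <
    [0,1] "from" : PP/N
    [1,3] (S/NP)\(PP/N)   <
      [1,2] "heard" : NP
      [2,3] "a" : ((S/NP)\(PP/N))\NP
  [3,5] NP   >
    [3,4] "some" : NP/(PP\S)
    [4,5] "built" : PP\S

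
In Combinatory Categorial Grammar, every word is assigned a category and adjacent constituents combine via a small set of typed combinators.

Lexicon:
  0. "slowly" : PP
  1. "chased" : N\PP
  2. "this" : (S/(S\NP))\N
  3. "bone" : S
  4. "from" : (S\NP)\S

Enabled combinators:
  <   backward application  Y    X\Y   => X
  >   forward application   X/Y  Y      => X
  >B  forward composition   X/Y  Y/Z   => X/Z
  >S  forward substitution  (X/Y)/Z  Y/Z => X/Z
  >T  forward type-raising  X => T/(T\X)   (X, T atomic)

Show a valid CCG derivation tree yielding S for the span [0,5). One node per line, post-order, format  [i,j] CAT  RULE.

[0,1] PP  lex  "slowly"
[0,1] N/(N\PP)  >T
[1,2] N\PP  lex  "chased"
[0,2] N  >  k=1
[2,3] (S/(S\NP))\N  lex  "this"
[0,3] S/(S\NP)  <  k=2
[3,4] S  lex  "bone"
[4,5] (S\NP)\S  lex  "from"
[3,5] S\NP  <  k=4
[0,5] S  >  k=3

[0,5] S   >
  [0,3] S/(S\NP)   <
    [0,2] N   >
      [0,1] N/(N\PP)   >T
        [0,1] "slowly" : PP
      [1,2] "chased" : N\PP
    [2,3] "this" : (S/(S\NP))\N
  [3,5] S\NP   <
    [3,4] "bone" : S
    [4,5] "from" : (S\NP)\S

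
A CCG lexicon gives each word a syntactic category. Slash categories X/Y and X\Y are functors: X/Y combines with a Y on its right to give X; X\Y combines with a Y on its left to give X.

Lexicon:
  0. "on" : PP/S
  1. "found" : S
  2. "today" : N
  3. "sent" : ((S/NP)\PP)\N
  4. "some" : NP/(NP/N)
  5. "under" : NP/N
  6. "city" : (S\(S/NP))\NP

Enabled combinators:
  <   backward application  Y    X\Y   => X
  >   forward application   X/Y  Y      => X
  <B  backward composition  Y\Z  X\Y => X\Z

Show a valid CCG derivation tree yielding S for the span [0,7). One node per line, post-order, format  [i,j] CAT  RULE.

[0,7] S   <
  [0,4] S/NP   <
    [0,2] PP   >
      [0,1] "on" : PP/S
      [1,2] "found" : S
    [2,4] (S/NP)\PP   <
      [2,3] "today" : N
      [3,4] "sent" : ((S/NP)\PP)\N
  [4,7] S\(S/NP)   <
    [4,6] NP   >
      [4,5] "some" : NP/(NP/N)
      [5,6] "under" : NP/N
    [6,7] "city" : (S\(S/NP))\NP

[0,1] PP/S  lex  "on"
[1,2] S  lex  "found"
[0,2] PP  >  k=1
[2,3] N  lex  "today"
[3,4] ((S/NP)\PP)\N  lex  "sent"
[2,4] (S/NP)\PP  <  k=3
[0,4] S/NP  <  k=2
[4,5] NP/(NP/N)  lex  "some"
[5,6] NP/N  lex  "under"
[4,6] NP  >  k=5
[6,7] (S\(S/NP))\NP  lex  "city"
[4,7] S\(S/NP)  <  k=6
[0,7] S  <  k=4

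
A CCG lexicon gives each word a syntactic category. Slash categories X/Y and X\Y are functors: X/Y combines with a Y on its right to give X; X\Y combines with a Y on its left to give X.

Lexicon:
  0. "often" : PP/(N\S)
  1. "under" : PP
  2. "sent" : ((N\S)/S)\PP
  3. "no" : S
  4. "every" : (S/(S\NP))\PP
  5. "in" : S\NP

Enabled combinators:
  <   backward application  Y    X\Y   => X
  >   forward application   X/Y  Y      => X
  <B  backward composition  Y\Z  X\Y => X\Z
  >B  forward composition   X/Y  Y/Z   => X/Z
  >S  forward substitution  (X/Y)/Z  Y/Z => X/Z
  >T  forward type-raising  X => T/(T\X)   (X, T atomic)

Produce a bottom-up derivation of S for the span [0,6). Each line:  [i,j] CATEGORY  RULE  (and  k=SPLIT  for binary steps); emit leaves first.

[0,1] PP/(N\S)  lex  "often"
[1,2] PP  lex  "under"
[2,3] ((N\S)/S)\PP  lex  "sent"
[1,3] (N\S)/S  <  k=2
[3,4] S  lex  "no"
[1,4] N\S  >  k=3
[0,4] PP  >  k=1
[4,5] (S/(S\NP))\PP  lex  "every"
[0,5] S/(S\NP)  <  k=4
[5,6] S\NP  lex  "in"
[0,6] S  >  k=5

[0,6] S   >
  [0,5] S/(S\NP)   <
    [0,4] PP   >
      [0,1] "often" : PP/(N\S)
      [1,4] N\S   >
        [1,3] (N\S)/S   <
          [1,2] "under" : PP
          [2,3] "sent" : ((N\S)/S)\PP
        [3,4] "no" : S
    [4,5] "every" : (S/(S\NP))\PP
  [5,6] "in" : S\NP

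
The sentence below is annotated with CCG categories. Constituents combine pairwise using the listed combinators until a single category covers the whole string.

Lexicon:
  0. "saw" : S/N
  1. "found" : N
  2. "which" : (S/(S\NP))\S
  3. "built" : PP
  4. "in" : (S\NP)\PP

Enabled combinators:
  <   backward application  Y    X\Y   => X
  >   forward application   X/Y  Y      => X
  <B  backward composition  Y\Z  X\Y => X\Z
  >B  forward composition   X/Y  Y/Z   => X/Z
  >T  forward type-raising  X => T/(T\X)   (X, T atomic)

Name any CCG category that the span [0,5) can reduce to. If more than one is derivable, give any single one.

[0,5] S   >
  [0,3] S/(S\NP)   <
    [0,2] S   >
      [0,1] "saw" : S/N
      [1,2] "found" : N
    [2,3] "which" : (S/(S\NP))\S
  [3,5] S\NP   <
    [3,4] "built" : PP
    [4,5] "in" : (S\NP)\PP

S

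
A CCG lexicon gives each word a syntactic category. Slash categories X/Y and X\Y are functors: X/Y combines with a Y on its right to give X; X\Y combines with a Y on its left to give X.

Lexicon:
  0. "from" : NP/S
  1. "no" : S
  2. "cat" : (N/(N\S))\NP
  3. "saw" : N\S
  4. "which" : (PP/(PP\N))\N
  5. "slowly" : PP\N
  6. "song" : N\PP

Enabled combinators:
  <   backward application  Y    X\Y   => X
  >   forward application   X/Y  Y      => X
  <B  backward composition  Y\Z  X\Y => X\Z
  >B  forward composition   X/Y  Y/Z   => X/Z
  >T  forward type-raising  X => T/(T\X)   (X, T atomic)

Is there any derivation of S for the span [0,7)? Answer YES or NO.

NP/S S (N/(N\S))\NP N\S (PP/(PP\N))\N PP\N N\PP
CKY chart[0,7] = {N, N/(N\N), NP/(NP\N), PP/(PP\N), S/(S\N)}; S ∉ chart

NO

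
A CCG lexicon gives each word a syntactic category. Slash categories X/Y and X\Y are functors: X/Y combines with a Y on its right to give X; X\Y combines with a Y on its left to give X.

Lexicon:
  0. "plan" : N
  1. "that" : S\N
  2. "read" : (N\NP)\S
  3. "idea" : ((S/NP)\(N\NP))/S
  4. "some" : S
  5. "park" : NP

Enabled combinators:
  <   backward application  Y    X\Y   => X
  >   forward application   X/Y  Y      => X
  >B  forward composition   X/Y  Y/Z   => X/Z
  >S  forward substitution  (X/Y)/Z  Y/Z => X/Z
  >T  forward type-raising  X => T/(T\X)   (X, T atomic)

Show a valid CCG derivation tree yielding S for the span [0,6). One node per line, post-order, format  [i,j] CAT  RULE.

[0,6] S   >
  [0,5] S/NP   <
    [0,3] N\NP   <
      [0,2] S   <
        [0,1] "plan" : N
        [1,2] "that" : S\N
      [2,3] "read" : (N\NP)\S
    [3,5] (S/NP)\(N\NP)   >
      [3,4] "idea" : ((S/NP)\(N\NP))/S
      [4,5] "some" : S
  [5,6] "park" : NP

[0,1] N  lex  "plan"
[1,2] S\N  lex  "that"
[0,2] S  <  k=1
[2,3] (N\NP)\S  lex  "read"
[0,3] N\NP  <  k=2
[3,4] ((S/NP)\(N\NP))/S  lex  "idea"
[4,5] S  lex  "some"
[3,5] (S/NP)\(N\NP)  >  k=4
[0,5] S/NP  <  k=3
[5,6] NP  lex  "park"
[0,6] S  >  k=5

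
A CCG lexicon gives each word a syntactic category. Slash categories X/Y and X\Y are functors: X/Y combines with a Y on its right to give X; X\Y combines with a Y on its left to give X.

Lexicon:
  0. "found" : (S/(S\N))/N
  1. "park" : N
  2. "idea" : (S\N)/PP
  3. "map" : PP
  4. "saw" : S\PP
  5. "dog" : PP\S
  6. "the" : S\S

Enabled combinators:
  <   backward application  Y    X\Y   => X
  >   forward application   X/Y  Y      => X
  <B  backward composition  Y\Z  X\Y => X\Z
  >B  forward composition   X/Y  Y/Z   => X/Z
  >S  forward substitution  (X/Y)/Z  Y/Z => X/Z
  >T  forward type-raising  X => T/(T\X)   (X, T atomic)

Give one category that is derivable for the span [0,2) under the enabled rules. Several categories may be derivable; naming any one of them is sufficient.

S/(S\N)

[0,7] S   >
  [0,2] S/(S\N)   >
    [0,1] "found" : (S/(S\N))/N
    [1,2] "park" : N
  [2,7] S\N   <B
    [2,6] S\N   >
      [2,3] "idea" : (S\N)/PP
      [3,6] PP   <
        [3,5] S   >
          [3,4] S/(S\PP)   >T
            [3,4] "map" : PP
          [4,5] "saw" : S\PP
        [5,6] "dog" : PP\S
    [6,7] "the" : S\S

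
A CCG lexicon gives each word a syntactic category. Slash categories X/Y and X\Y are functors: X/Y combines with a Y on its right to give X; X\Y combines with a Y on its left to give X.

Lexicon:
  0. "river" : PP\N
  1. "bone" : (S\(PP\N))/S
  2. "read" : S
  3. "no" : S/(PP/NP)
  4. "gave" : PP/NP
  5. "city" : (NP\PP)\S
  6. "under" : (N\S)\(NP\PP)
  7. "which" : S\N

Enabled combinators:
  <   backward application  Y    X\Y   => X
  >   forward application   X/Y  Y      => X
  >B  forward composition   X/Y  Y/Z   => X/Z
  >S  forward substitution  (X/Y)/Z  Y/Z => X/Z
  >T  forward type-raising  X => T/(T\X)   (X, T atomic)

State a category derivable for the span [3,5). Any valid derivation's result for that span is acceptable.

S

[0,8] S   <
  [0,1] "river" : PP\N
  [1,8] S\(PP\N)   >
    [1,2] "bone" : (S\(PP\N))/S
    [2,8] S   <
      [2,7] N   <
        [2,3] "read" : S
        [3,7] N\S   <
          [3,6] NP\PP   <
            [3,5] S   >
              [3,4] "no" : S/(PP/NP)
              [4,5] "gave" : PP/NP
            [5,6] "city" : (NP\PP)\S
          [6,7] "under" : (N\S)\(NP\PP)
      [7,8] "which" : S\N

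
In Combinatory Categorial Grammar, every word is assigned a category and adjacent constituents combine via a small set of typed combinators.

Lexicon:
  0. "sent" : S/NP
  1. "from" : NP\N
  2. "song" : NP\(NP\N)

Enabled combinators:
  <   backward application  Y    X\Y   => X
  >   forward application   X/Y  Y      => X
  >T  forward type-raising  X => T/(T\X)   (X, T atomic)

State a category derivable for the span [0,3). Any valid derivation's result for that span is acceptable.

S

[0,3] S   >
  [0,1] "sent" : S/NP
  [1,3] NP   <
    [1,2] "from" : NP\N
    [2,3] "song" : NP\(NP\N)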